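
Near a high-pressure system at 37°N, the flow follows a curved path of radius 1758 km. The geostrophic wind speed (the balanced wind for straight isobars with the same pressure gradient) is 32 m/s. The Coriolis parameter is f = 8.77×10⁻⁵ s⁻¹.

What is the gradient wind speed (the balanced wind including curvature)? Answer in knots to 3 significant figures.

88.1 knots

Around a high, pressure-gradient force acts outward with centrifugal, so Coriolis balances both:
fV = (1/ρ)|∂P/∂n| + V²/R  →  V² − fR·V + fR·V_g = 0
With fR = 8.77×10⁻⁵ × 1758×10³ m = 154 m/s:
V = [fR − √((fR)² − 4 fR V_g)]/2 = [154 − √(154² − 4×154×32)]/2 = 45.3 m/s
Supergeostrophic (V > V_g = 32 m/s), as expected around a high.
Converting: 45.3 m/s × 1.944 = 88.1 knots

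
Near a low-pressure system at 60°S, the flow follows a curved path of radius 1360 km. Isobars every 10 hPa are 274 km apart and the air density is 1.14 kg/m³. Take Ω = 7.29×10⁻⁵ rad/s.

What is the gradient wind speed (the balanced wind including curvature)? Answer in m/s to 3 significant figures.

22.4 m/s

Coriolis parameter at 60°S:
f = 2Ω sin φ = 2 × 7.29×10⁻⁵ × sin 60° = 1.26×10⁻⁴ s⁻¹
Pressure gradient: |∂P/∂n| = 1000 Pa / 274000 m = 3.65×10⁻³ Pa/m
Geostrophic speed: V_g = |∂P/∂n|/(fρ) = 3.65×10⁻³/(1.26×10⁻⁴ × 1.14) = 25.4 m/s
Around a low, centrifugal force acts outward with Coriolis, so pressure-gradient force balances both:
(1/ρ)|∂P/∂n| = fV + V²/R  →  V² + fR·V − fR·V_g = 0
With fR = 1.26×10⁻⁴ × 1360×10³ m = 172 m/s:
V = [−fR + √((fR)² + 4 fR V_g)]/2 = [−172 + √(172² + 4×172×25.4)]/2 = 22.4 m/s
Subgeostrophic (V < V_g = 25.4 m/s), as expected around a low.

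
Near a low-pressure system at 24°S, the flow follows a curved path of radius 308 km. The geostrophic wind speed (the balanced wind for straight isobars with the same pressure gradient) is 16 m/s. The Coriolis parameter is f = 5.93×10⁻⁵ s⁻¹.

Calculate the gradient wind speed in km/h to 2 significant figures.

Around a low, centrifugal force acts outward with Coriolis, so pressure-gradient force balances both:
(1/ρ)|∂P/∂n| = fV + V²/R  →  V² + fR·V − fR·V_g = 0
With fR = 5.93×10⁻⁵ × 308×10³ m = 18.3 m/s:
V = [−fR + √((fR)² + 4 fR V_g)]/2 = [−18.3 + √(18.3² + 4×18.3×16)]/2 = 10.2 m/s
Subgeostrophic (V < V_g = 16 m/s), as expected around a low.
Converting: 10.2 m/s × 3.6 = 37 km/h

37 km/h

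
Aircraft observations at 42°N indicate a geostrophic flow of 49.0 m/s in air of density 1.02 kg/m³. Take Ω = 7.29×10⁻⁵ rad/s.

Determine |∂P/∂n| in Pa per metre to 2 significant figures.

Coriolis parameter at 42°N:
f = 2Ω sin φ = 2 × 7.29×10⁻⁵ × sin 42° = 9.76×10⁻⁵ s⁻¹
Geostrophic balance rearranged: |∂P/∂n| = f ρ V_g
|∂P/∂n| = 9.76×10⁻⁵ × 1.02 × 49.0 = 4.88×10⁻³ Pa/m

4.9×10⁻³ Pa/m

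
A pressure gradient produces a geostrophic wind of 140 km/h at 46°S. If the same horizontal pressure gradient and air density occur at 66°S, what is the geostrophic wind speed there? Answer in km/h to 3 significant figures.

110 km/h

With the same pressure gradient and density, V_g ∝ 1/f ∝ 1/sin φ.
V₂ = V₁ · sin φ₁ / sin φ₂ = 140 × sin 46° / sin 66°
V₂ = 140 × 0.7193/0.9135 = 110 km/h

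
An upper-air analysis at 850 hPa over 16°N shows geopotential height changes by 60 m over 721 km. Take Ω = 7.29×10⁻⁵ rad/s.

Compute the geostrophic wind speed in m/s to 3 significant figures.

Coriolis parameter at 16°N:
f = 2Ω sin φ = 2 × 7.29×10⁻⁵ × sin 16° = 4.02×10⁻⁵ s⁻¹
Height gradient: |∂Z/∂n| = 60 m / 721000 m = 8.32×10⁻⁵
On a pressure surface, geostrophic balance gives V_g = (g/f)|∂Z/∂n|:
V_g = 9.81 × 8.32×10⁻⁵ / 4.02×10⁻⁵ = 20.3 m/s

20.3 m/s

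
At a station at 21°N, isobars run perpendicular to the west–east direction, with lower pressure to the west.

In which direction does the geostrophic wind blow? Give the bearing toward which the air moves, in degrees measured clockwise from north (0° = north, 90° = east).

000°

The pressure-gradient force points toward the west (bearing 270°).
Geostrophic balance: in the Northern Hemisphere the Coriolis force deflects motion to the right, so the geostrophic wind blows 90° to the right of the pressure-gradient force (low pressure on the left).
Rotating 270° by 90° clockwise gives 000° — the wind blows toward the north.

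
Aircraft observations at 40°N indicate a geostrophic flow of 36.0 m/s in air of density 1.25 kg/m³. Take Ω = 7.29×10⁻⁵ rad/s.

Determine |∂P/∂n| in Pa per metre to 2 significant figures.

Coriolis parameter at 40°N:
f = 2Ω sin φ = 2 × 7.29×10⁻⁵ × sin 40° = 9.37×10⁻⁵ s⁻¹
Geostrophic balance rearranged: |∂P/∂n| = f ρ V_g
|∂P/∂n| = 9.37×10⁻⁵ × 1.25 × 36.0 = 4.22×10⁻³ Pa/m

4.2×10⁻³ Pa/m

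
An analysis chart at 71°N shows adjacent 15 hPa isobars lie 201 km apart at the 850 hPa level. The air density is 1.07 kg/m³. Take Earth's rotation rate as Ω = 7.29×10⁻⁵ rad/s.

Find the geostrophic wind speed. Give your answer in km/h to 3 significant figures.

Coriolis parameter at 71°N:
f = 2Ω sin φ = 2 × 7.29×10⁻⁵ × sin 71° = 1.38×10⁻⁴ s⁻¹
Pressure gradient: |∂P/∂n| = 1500 Pa / 201000 m = 7.46×10⁻³ Pa/m
Geostrophic balance (pressure-gradient force = Coriolis force):
V_g = (1/(fρ)) |∂P/∂n| = 7.46×10⁻³ / (1.38×10⁻⁴ × 1.07) = 50.6 m/s
Converting: 50.6 m/s × 3.6 = 182 km/h

182 km/h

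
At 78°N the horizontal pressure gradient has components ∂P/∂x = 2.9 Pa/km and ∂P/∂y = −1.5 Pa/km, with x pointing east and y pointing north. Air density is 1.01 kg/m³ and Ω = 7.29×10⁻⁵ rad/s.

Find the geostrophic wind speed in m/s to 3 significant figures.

Coriolis parameter at 78°N:
f = 2Ω sin φ = 2 × 7.29×10⁻⁵ × sin 78° = 1.43×10⁻⁴ s⁻¹
Component geostrophic relations (x east, y north):
u_g = −(1/(fρ)) ∂P/∂y,  v_g = (1/(fρ)) ∂P/∂x
u_g = −(−1.5×10⁻³)/(1.43×10⁻⁴ × 1.01) = 10.4 m/s;  v_g = (2.9×10⁻³)/(1.43×10⁻⁴ × 1.01) = 20.1 m/s
|V_g| = √(u_g² + v_g²) = 22.7 m/s

22.7 m/s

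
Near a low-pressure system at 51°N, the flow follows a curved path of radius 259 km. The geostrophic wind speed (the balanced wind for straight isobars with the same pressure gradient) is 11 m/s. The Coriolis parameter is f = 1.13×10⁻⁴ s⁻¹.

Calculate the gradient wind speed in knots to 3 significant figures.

Around a low, centrifugal force acts outward with Coriolis, so pressure-gradient force balances both:
(1/ρ)|∂P/∂n| = fV + V²/R  →  V² + fR·V − fR·V_g = 0
With fR = 1.13×10⁻⁴ × 259×10³ m = 29.3 m/s:
V = [−fR + √((fR)² + 4 fR V_g)]/2 = [−29.3 + √(29.3² + 4×29.3×11)]/2 = 8.52 m/s
Subgeostrophic (V < V_g = 11 m/s), as expected around a low.
Converting: 8.52 m/s × 1.944 = 16.6 knots

16.6 knots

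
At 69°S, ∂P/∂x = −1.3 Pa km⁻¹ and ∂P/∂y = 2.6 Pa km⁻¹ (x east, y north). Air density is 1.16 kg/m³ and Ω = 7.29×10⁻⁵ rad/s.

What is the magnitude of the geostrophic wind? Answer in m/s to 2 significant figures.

Coriolis parameter at 69°S:
f = 2Ω sin φ = 2 × 7.29×10⁻⁵ × sin 69° = 1.36×10⁻⁴ s⁻¹
In the Southern Hemisphere f is negative: f = −1.36×10⁻⁴ s⁻¹.
Component geostrophic relations (x east, y north):
u_g = −(1/(fρ)) ∂P/∂y,  v_g = (1/(fρ)) ∂P/∂x
u_g = −(2.6×10⁻³)/(−1.36×10⁻⁴ × 1.16) = 16.5 m/s;  v_g = (−1.3×10⁻³)/(−1.36×10⁻⁴ × 1.16) = 8.23 m/s
|V_g| = √(u_g² + v_g²) = 18.4 m/s

18 m/s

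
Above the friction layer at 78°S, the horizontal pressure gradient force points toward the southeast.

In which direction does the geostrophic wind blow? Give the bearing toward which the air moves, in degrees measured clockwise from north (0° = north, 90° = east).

The pressure-gradient force points toward the southeast (bearing 135°).
Geostrophic balance: in the Southern Hemisphere the Coriolis force deflects motion to the left, so the geostrophic wind blows 90° to the left of the pressure-gradient force (low pressure on the right).
Rotating 135° by 90° counterclockwise gives 045° — the wind blows toward the northeast.

045°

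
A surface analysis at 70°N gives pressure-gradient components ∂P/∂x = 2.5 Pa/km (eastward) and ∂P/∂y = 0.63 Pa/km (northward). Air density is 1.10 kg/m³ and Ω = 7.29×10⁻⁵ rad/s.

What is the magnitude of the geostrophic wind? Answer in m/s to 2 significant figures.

17 m/s

Coriolis parameter at 70°N:
f = 2Ω sin φ = 2 × 7.29×10⁻⁵ × sin 70° = 1.37×10⁻⁴ s⁻¹
Component geostrophic relations (x east, y north):
u_g = −(1/(fρ)) ∂P/∂y,  v_g = (1/(fρ)) ∂P/∂x
u_g = −(0.63×10⁻³)/(1.37×10⁻⁴ × 1.10) = −4.18 m/s;  v_g = (2.5×10⁻³)/(1.37×10⁻⁴ × 1.10) = 16.6 m/s
|V_g| = √(u_g² + v_g²) = 17.1 m/s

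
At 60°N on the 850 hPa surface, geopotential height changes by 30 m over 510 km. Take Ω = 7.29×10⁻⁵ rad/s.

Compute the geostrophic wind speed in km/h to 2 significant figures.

Coriolis parameter at 60°N:
f = 2Ω sin φ = 2 × 7.29×10⁻⁵ × sin 60° = 1.26×10⁻⁴ s⁻¹
Height gradient: |∂Z/∂n| = 30 m / 510000 m = 5.88×10⁻⁵
On a pressure surface, geostrophic balance gives V_g = (g/f)|∂Z/∂n|:
V_g = 9.81 × 5.88×10⁻⁵ / 1.26×10⁻⁴ = 4.57 m/s
Converting: 4.57 m/s × 3.6 = 16 km/h

16 km/h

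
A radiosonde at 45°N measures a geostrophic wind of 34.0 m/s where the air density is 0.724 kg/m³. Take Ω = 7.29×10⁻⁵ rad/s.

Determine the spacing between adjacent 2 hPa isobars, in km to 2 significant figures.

Coriolis parameter at 45°N:
f = 2Ω sin φ = 2 × 7.29×10⁻⁵ × sin 45° = 1.03×10⁻⁴ s⁻¹
Geostrophic balance rearranged: |∂P/∂n| = f ρ V_g
|∂P/∂n| = 1.03×10⁻⁴ × 0.724 × 34.0 = 2.54×10⁻³ Pa/m
Isobar spacing: Δn = ΔP/|∂P/∂n| = 200 Pa / 2.54×10⁻³ Pa/m = 78808 m ≈ 79 km

79 km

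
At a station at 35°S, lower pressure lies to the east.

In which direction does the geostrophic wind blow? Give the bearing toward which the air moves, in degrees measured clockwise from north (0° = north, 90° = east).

The pressure-gradient force points toward the east (bearing 090°).
Geostrophic balance: in the Southern Hemisphere the Coriolis force deflects motion to the left, so the geostrophic wind blows 90° to the left of the pressure-gradient force (low pressure on the right).
Rotating 090° by 90° counterclockwise gives 000° — the wind blows toward the north.

000°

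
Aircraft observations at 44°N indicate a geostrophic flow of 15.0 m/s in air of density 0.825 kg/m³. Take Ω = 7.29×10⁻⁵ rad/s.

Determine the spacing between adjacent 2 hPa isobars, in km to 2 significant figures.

160 km

Coriolis parameter at 44°N:
f = 2Ω sin φ = 2 × 7.29×10⁻⁵ × sin 44° = 1.01×10⁻⁴ s⁻¹
Geostrophic balance rearranged: |∂P/∂n| = f ρ V_g
|∂P/∂n| = 1.01×10⁻⁴ × 0.825 × 15.0 = 1.25×10⁻³ Pa/m
Isobar spacing: Δn = ΔP/|∂P/∂n| = 200 Pa / 1.25×10⁻³ Pa/m = 159572 m ≈ 160 km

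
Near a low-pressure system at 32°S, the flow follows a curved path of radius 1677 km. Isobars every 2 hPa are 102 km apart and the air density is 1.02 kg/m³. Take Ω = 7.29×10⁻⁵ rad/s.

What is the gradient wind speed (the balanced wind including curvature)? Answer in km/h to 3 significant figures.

Coriolis parameter at 32°S:
f = 2Ω sin φ = 2 × 7.29×10⁻⁵ × sin 32° = 7.73×10⁻⁵ s⁻¹
Pressure gradient: |∂P/∂n| = 200 Pa / 102000 m = 1.96×10⁻³ Pa/m
Geostrophic speed: V_g = |∂P/∂n|/(fρ) = 1.96×10⁻³/(7.73×10⁻⁵ × 1.02) = 24.9 m/s
Around a low, centrifugal force acts outward with Coriolis, so pressure-gradient force balances both:
(1/ρ)|∂P/∂n| = fV + V²/R  →  V² + fR·V − fR·V_g = 0
With fR = 7.73×10⁻⁵ × 1677×10³ m = 130 m/s:
V = [−fR + √((fR)² + 4 fR V_g)]/2 = [−130 + √(130² + 4×130×24.9)]/2 = 21.4 m/s
Subgeostrophic (V < V_g = 24.9 m/s), as expected around a low.
Converting: 21.4 m/s × 3.6 = 76.9 km/h

76.9 km/h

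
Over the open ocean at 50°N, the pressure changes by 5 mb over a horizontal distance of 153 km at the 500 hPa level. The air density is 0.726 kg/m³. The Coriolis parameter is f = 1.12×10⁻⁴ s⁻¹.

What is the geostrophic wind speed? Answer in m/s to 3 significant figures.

40.2 m/s

Pressure gradient: |∂P/∂n| = 500 Pa / 153000 m = 3.27×10⁻³ Pa/m
Geostrophic balance (pressure-gradient force = Coriolis force):
V_g = (1/(fρ)) |∂P/∂n| = 3.27×10⁻³ / (1.12×10⁻⁴ × 0.726) = 40.2 m/s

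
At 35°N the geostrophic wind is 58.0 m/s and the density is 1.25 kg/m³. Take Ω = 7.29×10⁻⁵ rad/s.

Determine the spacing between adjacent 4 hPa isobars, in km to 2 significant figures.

Coriolis parameter at 35°N:
f = 2Ω sin φ = 2 × 7.29×10⁻⁵ × sin 35° = 8.36×10⁻⁵ s⁻¹
Geostrophic balance rearranged: |∂P/∂n| = f ρ V_g
|∂P/∂n| = 8.36×10⁻⁵ × 1.25 × 58.0 = 6.06×10⁻³ Pa/m
Isobar spacing: Δn = ΔP/|∂P/∂n| = 400 Pa / 6.06×10⁻³ Pa/m = 65974 m ≈ 66 km

66 km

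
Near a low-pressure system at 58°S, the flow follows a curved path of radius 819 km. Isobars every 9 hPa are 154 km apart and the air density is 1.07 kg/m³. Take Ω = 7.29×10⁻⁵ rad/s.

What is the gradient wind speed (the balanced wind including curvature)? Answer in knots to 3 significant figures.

64.6 knots

Coriolis parameter at 58°S:
f = 2Ω sin φ = 2 × 7.29×10⁻⁵ × sin 58° = 1.24×10⁻⁴ s⁻¹
Pressure gradient: |∂P/∂n| = 900 Pa / 154000 m = 5.84×10⁻³ Pa/m
Geostrophic speed: V_g = |∂P/∂n|/(fρ) = 5.84×10⁻³/(1.24×10⁻⁴ × 1.07) = 44.2 m/s
Around a low, centrifugal force acts outward with Coriolis, so pressure-gradient force balances both:
(1/ρ)|∂P/∂n| = fV + V²/R  →  V² + fR·V − fR·V_g = 0
With fR = 1.24×10⁻⁴ × 819×10³ m = 101 m/s:
V = [−fR + √((fR)² + 4 fR V_g)]/2 = [−101 + √(101² + 4×101×44.2)]/2 = 33.3 m/s
Subgeostrophic (V < V_g = 44.2 m/s), as expected around a low.
Converting: 33.3 m/s × 1.944 = 64.6 knots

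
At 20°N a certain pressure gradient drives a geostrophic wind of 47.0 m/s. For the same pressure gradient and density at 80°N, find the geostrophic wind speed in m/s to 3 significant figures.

With the same pressure gradient and density, V_g ∝ 1/f ∝ 1/sin φ.
V₂ = V₁ · sin φ₁ / sin φ₂ = 47.0 × sin 20° / sin 80°
V₂ = 47.0 × 0.3420/0.9848 = 16.3 m/s

16.3 m/s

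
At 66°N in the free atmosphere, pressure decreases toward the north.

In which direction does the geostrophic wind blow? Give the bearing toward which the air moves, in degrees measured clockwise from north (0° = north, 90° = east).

090°

The pressure-gradient force points toward the north (bearing 000°).
Geostrophic balance: in the Northern Hemisphere the Coriolis force deflects motion to the right, so the geostrophic wind blows 90° to the right of the pressure-gradient force (low pressure on the left).
Rotating 000° by 90° clockwise gives 090° — the wind blows toward the east.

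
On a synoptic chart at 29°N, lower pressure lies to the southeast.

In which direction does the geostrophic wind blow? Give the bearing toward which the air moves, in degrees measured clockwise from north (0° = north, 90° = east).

The pressure-gradient force points toward the southeast (bearing 135°).
Geostrophic balance: in the Northern Hemisphere the Coriolis force deflects motion to the right, so the geostrophic wind blows 90° to the right of the pressure-gradient force (low pressure on the left).
Rotating 135° by 90° clockwise gives 225° — the wind blows toward the southwest.

225°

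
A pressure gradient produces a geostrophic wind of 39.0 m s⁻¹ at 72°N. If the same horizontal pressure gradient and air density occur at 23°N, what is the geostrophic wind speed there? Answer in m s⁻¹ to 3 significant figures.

94.9 m s⁻¹

With the same pressure gradient and density, V_g ∝ 1/f ∝ 1/sin φ.
V₂ = V₁ · sin φ₁ / sin φ₂ = 39.0 × sin 72° / sin 23°
V₂ = 39.0 × 0.9511/0.3907 = 94.9 m s⁻¹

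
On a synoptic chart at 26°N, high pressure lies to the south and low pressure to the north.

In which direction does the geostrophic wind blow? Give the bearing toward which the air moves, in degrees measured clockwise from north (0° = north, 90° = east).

090°

The pressure-gradient force points toward the north (bearing 000°).
Geostrophic balance: in the Northern Hemisphere the Coriolis force deflects motion to the right, so the geostrophic wind blows 90° to the right of the pressure-gradient force (low pressure on the left).
Rotating 000° by 90° clockwise gives 090° — the wind blows toward the east.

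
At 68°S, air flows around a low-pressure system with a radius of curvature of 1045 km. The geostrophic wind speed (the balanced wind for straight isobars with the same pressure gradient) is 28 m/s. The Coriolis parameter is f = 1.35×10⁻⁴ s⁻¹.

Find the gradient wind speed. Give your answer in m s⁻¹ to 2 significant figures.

Around a low, centrifugal force acts outward with Coriolis, so pressure-gradient force balances both:
(1/ρ)|∂P/∂n| = fV + V²/R  →  V² + fR·V − fR·V_g = 0
With fR = 1.35×10⁻⁴ × 1045×10³ m = 141 m/s:
V = [−fR + √((fR)² + 4 fR V_g)]/2 = [−141 + √(141² + 4×141×28)]/2 = 23.9 m/s
Subgeostrophic (V < V_g = 28 m/s), as expected around a low.

24 m s⁻¹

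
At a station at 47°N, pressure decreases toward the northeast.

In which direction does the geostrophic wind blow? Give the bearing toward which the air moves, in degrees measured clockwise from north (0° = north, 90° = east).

135°

The pressure-gradient force points toward the northeast (bearing 045°).
Geostrophic balance: in the Northern Hemisphere the Coriolis force deflects motion to the right, so the geostrophic wind blows 90° to the right of the pressure-gradient force (low pressure on the left).
Rotating 045° by 90° clockwise gives 135° — the wind blows toward the southeast.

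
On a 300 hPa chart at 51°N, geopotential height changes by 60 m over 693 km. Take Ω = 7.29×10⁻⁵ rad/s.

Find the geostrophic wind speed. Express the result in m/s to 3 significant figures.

7.50 m/s

Coriolis parameter at 51°N:
f = 2Ω sin φ = 2 × 7.29×10⁻⁵ × sin 51° = 1.13×10⁻⁴ s⁻¹
Height gradient: |∂Z/∂n| = 60 m / 693000 m = 8.66×10⁻⁵
On a pressure surface, geostrophic balance gives V_g = (g/f)|∂Z/∂n|:
V_g = 9.81 × 8.66×10⁻⁵ / 1.13×10⁻⁴ = 7.50 m/s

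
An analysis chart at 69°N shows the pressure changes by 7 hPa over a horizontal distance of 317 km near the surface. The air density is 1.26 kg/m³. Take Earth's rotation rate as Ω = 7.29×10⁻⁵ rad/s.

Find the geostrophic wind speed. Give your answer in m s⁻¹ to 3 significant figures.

Coriolis parameter at 69°N:
f = 2Ω sin φ = 2 × 7.29×10⁻⁵ × sin 69° = 1.36×10⁻⁴ s⁻¹
Pressure gradient: |∂P/∂n| = 700 Pa / 317000 m = 2.21×10⁻³ Pa/m
Geostrophic balance (pressure-gradient force = Coriolis force):
V_g = (1/(fρ)) |∂P/∂n| = 2.21×10⁻³ / (1.36×10⁻⁴ × 1.26) = 12.9 m/s

12.9 m s⁻¹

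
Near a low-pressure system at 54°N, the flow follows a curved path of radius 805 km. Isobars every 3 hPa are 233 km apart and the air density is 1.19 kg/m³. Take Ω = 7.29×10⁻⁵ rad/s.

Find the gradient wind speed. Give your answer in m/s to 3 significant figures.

Coriolis parameter at 54°N:
f = 2Ω sin φ = 2 × 7.29×10⁻⁵ × sin 54° = 1.18×10⁻⁴ s⁻¹
Pressure gradient: |∂P/∂n| = 300 Pa / 233000 m = 1.29×10⁻³ Pa/m
Geostrophic speed: V_g = |∂P/∂n|/(fρ) = 1.29×10⁻³/(1.18×10⁻⁴ × 1.19) = 9.17 m/s
Around a low, centrifugal force acts outward with Coriolis, so pressure-gradient force balances both:
(1/ρ)|∂P/∂n| = fV + V²/R  →  V² + fR·V − fR·V_g = 0
With fR = 1.18×10⁻⁴ × 805×10³ m = 95.0 m/s:
V = [−fR + √((fR)² + 4 fR V_g)]/2 = [−95.0 + √(95.0² + 4×95.0×9.17)]/2 = 8.43 m/s
Subgeostrophic (V < V_g = 9.17 m/s), as expected around a low.

8.43 m/s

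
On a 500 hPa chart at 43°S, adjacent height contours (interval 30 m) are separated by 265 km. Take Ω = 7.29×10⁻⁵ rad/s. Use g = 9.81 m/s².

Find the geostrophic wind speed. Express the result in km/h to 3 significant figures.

40.2 km/h

Coriolis parameter at 43°S:
f = 2Ω sin φ = 2 × 7.29×10⁻⁵ × sin 43° = 9.94×10⁻⁵ s⁻¹
Height gradient: |∂Z/∂n| = 30 m / 265000 m = 1.13×10⁻⁴
On a pressure surface, geostrophic balance gives V_g = (g/f)|∂Z/∂n|:
V_g = 9.81 × 1.13×10⁻⁴ / 9.94×10⁻⁵ = 11.2 m/s
Converting: 11.2 m/s × 3.6 = 40.2 km/h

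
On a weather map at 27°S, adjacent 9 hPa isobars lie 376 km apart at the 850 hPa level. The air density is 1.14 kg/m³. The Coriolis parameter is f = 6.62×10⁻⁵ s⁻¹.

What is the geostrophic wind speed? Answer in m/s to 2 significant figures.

32 m/s

Pressure gradient: |∂P/∂n| = 900 Pa / 376000 m = 2.39×10⁻³ Pa/m
Geostrophic balance (pressure-gradient force = Coriolis force):
V_g = (1/(fρ)) |∂P/∂n| = 2.39×10⁻³ / (6.62×10⁻⁵ × 1.14) = 31.7 m/s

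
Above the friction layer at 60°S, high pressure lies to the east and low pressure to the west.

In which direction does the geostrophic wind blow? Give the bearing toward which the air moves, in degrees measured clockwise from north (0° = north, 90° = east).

180°

The pressure-gradient force points toward the west (bearing 270°).
Geostrophic balance: in the Southern Hemisphere the Coriolis force deflects motion to the left, so the geostrophic wind blows 90° to the left of the pressure-gradient force (low pressure on the right).
Rotating 270° by 90° counterclockwise gives 180° — the wind blows toward the south.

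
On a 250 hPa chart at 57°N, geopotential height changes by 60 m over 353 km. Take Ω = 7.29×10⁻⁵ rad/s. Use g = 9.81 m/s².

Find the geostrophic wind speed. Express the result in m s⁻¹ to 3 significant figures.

13.6 m s⁻¹

Coriolis parameter at 57°N:
f = 2Ω sin φ = 2 × 7.29×10⁻⁵ × sin 57° = 1.22×10⁻⁴ s⁻¹
Height gradient: |∂Z/∂n| = 60 m / 353000 m = 1.70×10⁻⁴
On a pressure surface, geostrophic balance gives V_g = (g/f)|∂Z/∂n|:
V_g = 9.81 × 1.70×10⁻⁴ / 1.22×10⁻⁴ = 13.6 m/s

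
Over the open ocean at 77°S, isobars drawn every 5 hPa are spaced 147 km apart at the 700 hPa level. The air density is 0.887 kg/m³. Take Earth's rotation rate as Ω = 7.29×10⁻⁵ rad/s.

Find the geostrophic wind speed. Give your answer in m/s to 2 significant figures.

27 m/s

Coriolis parameter at 77°S:
f = 2Ω sin φ = 2 × 7.29×10⁻⁵ × sin 77° = 1.42×10⁻⁴ s⁻¹
Pressure gradient: |∂P/∂n| = 500 Pa / 147000 m = 3.40×10⁻³ Pa/m
Geostrophic balance (pressure-gradient force = Coriolis force):
V_g = (1/(fρ)) |∂P/∂n| = 3.40×10⁻³ / (1.42×10⁻⁴ × 0.887) = 27.0 m/s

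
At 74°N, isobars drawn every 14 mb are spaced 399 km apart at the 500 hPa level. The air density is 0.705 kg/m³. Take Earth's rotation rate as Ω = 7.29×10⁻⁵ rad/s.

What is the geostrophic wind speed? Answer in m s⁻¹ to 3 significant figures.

35.5 m s⁻¹

Coriolis parameter at 74°N:
f = 2Ω sin φ = 2 × 7.29×10⁻⁵ × sin 74° = 1.40×10⁻⁴ s⁻¹
Pressure gradient: |∂P/∂n| = 1400 Pa / 399000 m = 3.51×10⁻³ Pa/m
Geostrophic balance (pressure-gradient force = Coriolis force):
V_g = (1/(fρ)) |∂P/∂n| = 3.51×10⁻³ / (1.40×10⁻⁴ × 0.705) = 35.5 m/s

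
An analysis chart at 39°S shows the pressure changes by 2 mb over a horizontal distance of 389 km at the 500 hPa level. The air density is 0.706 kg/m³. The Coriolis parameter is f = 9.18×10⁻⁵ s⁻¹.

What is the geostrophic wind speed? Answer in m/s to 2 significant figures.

Pressure gradient: |∂P/∂n| = 200 Pa / 389000 m = 5.14×10⁻⁴ Pa/m
Geostrophic balance (pressure-gradient force = Coriolis force):
V_g = (1/(fρ)) |∂P/∂n| = 5.14×10⁻⁴ / (9.18×10⁻⁵ × 0.706) = 7.93 m/s

7.9 m/s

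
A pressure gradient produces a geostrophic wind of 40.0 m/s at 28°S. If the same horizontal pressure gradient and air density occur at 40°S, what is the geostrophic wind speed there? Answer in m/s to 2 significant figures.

With the same pressure gradient and density, V_g ∝ 1/f ∝ 1/sin φ.
V₂ = V₁ · sin φ₁ / sin φ₂ = 40.0 × sin 28° / sin 40°
V₂ = 40.0 × 0.4695/0.6428 = 29 m/s

29 m/s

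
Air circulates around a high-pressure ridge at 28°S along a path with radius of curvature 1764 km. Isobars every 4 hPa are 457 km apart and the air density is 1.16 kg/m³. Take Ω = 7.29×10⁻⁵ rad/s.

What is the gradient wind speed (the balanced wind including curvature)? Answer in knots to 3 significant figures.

Coriolis parameter at 28°S:
f = 2Ω sin φ = 2 × 7.29×10⁻⁵ × sin 28° = 6.84×10⁻⁵ s⁻¹
Pressure gradient: |∂P/∂n| = 400 Pa / 457000 m = 8.75×10⁻⁴ Pa/m
Geostrophic speed: V_g = |∂P/∂n|/(fρ) = 8.75×10⁻⁴/(6.84×10⁻⁵ × 1.16) = 11.0 m/s
Around a high, pressure-gradient force acts outward with centrifugal, so Coriolis balances both:
fV = (1/ρ)|∂P/∂n| + V²/R  →  V² − fR·V + fR·V_g = 0
With fR = 6.84×10⁻⁵ × 1764×10³ m = 121 m/s:
V = [fR − √((fR)² − 4 fR V_g)]/2 = [121 − √(121² − 4×121×11)]/2 = 12.3 m/s
Supergeostrophic (V > V_g = 11 m/s), as expected around a high.
Converting: 12.3 m/s × 1.944 = 23.9 knots

23.9 knots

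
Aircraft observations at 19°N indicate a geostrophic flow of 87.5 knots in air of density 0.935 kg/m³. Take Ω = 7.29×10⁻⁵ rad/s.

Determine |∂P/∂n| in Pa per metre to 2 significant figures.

Coriolis parameter at 19°N:
f = 2Ω sin φ = 2 × 7.29×10⁻⁵ × sin 19° = 4.75×10⁻⁵ s⁻¹
Wind speed in SI: 87.5 knots = 45.0 m/s
Geostrophic balance rearranged: |∂P/∂n| = f ρ V_g
|∂P/∂n| = 4.75×10⁻⁵ × 0.935 × 45.0 = 2.00×10⁻³ Pa/m

2.0×10⁻³ Pa/m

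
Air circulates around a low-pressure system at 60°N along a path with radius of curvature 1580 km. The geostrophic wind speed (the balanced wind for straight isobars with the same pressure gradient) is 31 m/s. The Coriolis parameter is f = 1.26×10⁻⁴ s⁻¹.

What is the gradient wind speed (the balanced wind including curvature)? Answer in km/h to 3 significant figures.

98.2 km/h

Around a low, centrifugal force acts outward with Coriolis, so pressure-gradient force balances both:
(1/ρ)|∂P/∂n| = fV + V²/R  →  V² + fR·V − fR·V_g = 0
With fR = 1.26×10⁻⁴ × 1580×10³ m = 199 m/s:
V = [−fR + √((fR)² + 4 fR V_g)]/2 = [−199 + √(199² + 4×199×31)]/2 = 27.3 m/s
Subgeostrophic (V < V_g = 31 m/s), as expected around a low.
Converting: 27.3 m/s × 3.6 = 98.2 km/h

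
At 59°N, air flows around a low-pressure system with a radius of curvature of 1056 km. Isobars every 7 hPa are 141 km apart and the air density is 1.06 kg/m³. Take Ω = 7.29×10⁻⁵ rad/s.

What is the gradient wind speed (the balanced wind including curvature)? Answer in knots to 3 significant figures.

Coriolis parameter at 59°N:
f = 2Ω sin φ = 2 × 7.29×10⁻⁵ × sin 59° = 1.25×10⁻⁴ s⁻¹
Pressure gradient: |∂P/∂n| = 700 Pa / 141000 m = 4.96×10⁻³ Pa/m
Geostrophic speed: V_g = |∂P/∂n|/(fρ) = 4.96×10⁻³/(1.25×10⁻⁴ × 1.06) = 37.5 m/s
Around a low, centrifugal force acts outward with Coriolis, so pressure-gradient force balances both:
(1/ρ)|∂P/∂n| = fV + V²/R  →  V² + fR·V − fR·V_g = 0
With fR = 1.25×10⁻⁴ × 1056×10³ m = 132 m/s:
V = [−fR + √((fR)² + 4 fR V_g)]/2 = [−132 + √(132² + 4×132×37.5)]/2 = 30.5 m/s
Subgeostrophic (V < V_g = 37.5 m/s), as expected around a low.
Converting: 30.5 m/s × 1.944 = 59.2 knots

59.2 knots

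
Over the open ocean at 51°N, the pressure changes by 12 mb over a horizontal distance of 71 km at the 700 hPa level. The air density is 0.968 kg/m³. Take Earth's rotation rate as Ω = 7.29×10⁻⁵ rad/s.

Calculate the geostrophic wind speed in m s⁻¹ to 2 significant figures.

150 m s⁻¹

Coriolis parameter at 51°N:
f = 2Ω sin φ = 2 × 7.29×10⁻⁵ × sin 51° = 1.13×10⁻⁴ s⁻¹
Pressure gradient: |∂P/∂n| = 1200 Pa / 71000 m = 1.69×10⁻² Pa/m
Geostrophic balance (pressure-gradient force = Coriolis force):
V_g = (1/(fρ)) |∂P/∂n| = 1.69×10⁻² / (1.13×10⁻⁴ × 0.968) = 154 m/s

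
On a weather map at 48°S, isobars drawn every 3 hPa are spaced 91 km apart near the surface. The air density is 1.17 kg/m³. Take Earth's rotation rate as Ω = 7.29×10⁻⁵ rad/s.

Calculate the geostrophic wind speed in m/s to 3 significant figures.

26.0 m/s

Coriolis parameter at 48°S:
f = 2Ω sin φ = 2 × 7.29×10⁻⁵ × sin 48° = 1.08×10⁻⁴ s⁻¹
Pressure gradient: |∂P/∂n| = 300 Pa / 91000 m = 3.30×10⁻³ Pa/m
Geostrophic balance (pressure-gradient force = Coriolis force):
V_g = (1/(fρ)) |∂P/∂n| = 3.30×10⁻³ / (1.08×10⁻⁴ × 1.17) = 26.0 m/s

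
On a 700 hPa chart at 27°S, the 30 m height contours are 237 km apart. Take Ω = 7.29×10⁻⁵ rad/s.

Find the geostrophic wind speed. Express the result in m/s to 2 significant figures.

19 m/s

Coriolis parameter at 27°S:
f = 2Ω sin φ = 2 × 7.29×10⁻⁵ × sin 27° = 6.62×10⁻⁵ s⁻¹
Height gradient: |∂Z/∂n| = 30 m / 237000 m = 1.27×10⁻⁴
On a pressure surface, geostrophic balance gives V_g = (g/f)|∂Z/∂n|:
V_g = 9.81 × 1.27×10⁻⁴ / 6.62×10⁻⁵ = 18.8 m/s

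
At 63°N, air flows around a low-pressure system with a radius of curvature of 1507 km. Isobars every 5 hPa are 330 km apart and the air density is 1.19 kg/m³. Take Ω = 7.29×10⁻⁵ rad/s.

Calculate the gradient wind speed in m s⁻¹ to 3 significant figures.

9.35 m s⁻¹

Coriolis parameter at 63°N:
f = 2Ω sin φ = 2 × 7.29×10⁻⁵ × sin 63° = 1.30×10⁻⁴ s⁻¹
Pressure gradient: |∂P/∂n| = 500 Pa / 330000 m = 1.52×10⁻³ Pa/m
Geostrophic speed: V_g = |∂P/∂n|/(fρ) = 1.52×10⁻³/(1.30×10⁻⁴ × 1.19) = 9.80 m/s
Around a low, centrifugal force acts outward with Coriolis, so pressure-gradient force balances both:
(1/ρ)|∂P/∂n| = fV + V²/R  →  V² + fR·V − fR·V_g = 0
With fR = 1.30×10⁻⁴ × 1507×10³ m = 196 m/s:
V = [−fR + √((fR)² + 4 fR V_g)]/2 = [−196 + √(196² + 4×196×9.8)]/2 = 9.35 m/s
Subgeostrophic (V < V_g = 9.8 m/s), as expected around a low.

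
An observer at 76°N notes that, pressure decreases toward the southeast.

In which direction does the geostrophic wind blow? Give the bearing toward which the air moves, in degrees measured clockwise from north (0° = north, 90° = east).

The pressure-gradient force points toward the southeast (bearing 135°).
Geostrophic balance: in the Northern Hemisphere the Coriolis force deflects motion to the right, so the geostrophic wind blows 90° to the right of the pressure-gradient force (low pressure on the left).
Rotating 135° by 90° clockwise gives 225° — the wind blows toward the southwest.

225°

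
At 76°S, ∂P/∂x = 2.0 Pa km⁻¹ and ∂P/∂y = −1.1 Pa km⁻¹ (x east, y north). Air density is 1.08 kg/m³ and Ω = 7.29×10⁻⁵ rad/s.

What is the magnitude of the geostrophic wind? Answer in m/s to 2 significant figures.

Coriolis parameter at 76°S:
f = 2Ω sin φ = 2 × 7.29×10⁻⁵ × sin 76° = 1.41×10⁻⁴ s⁻¹
In the Southern Hemisphere f is negative: f = −1.41×10⁻⁴ s⁻¹.
Component geostrophic relations (x east, y north):
u_g = −(1/(fρ)) ∂P/∂y,  v_g = (1/(fρ)) ∂P/∂x
u_g = −(−1.1×10⁻³)/(−1.41×10⁻⁴ × 1.08) = −7.20 m/s;  v_g = (2.0×10⁻³)/(−1.41×10⁻⁴ × 1.08) = −13.1 m/s
|V_g| = √(u_g² + v_g²) = 14.9 m/s

15 m/s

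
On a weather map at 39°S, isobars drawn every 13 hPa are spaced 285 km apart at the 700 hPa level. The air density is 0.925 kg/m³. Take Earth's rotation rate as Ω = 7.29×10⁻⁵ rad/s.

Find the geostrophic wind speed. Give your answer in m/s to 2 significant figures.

54 m/s

Coriolis parameter at 39°S:
f = 2Ω sin φ = 2 × 7.29×10⁻⁵ × sin 39° = 9.18×10⁻⁵ s⁻¹
Pressure gradient: |∂P/∂n| = 1300 Pa / 285000 m = 4.56×10⁻³ Pa/m
Geostrophic balance (pressure-gradient force = Coriolis force):
V_g = (1/(fρ)) |∂P/∂n| = 4.56×10⁻³ / (9.18×10⁻⁵ × 0.925) = 53.7 m/s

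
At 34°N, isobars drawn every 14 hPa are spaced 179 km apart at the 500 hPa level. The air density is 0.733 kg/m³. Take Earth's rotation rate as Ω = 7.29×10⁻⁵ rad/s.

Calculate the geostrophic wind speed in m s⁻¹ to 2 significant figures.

130 m s⁻¹

Coriolis parameter at 34°N:
f = 2Ω sin φ = 2 × 7.29×10⁻⁵ × sin 34° = 8.15×10⁻⁵ s⁻¹
Pressure gradient: |∂P/∂n| = 1400 Pa / 179000 m = 7.82×10⁻³ Pa/m
Geostrophic balance (pressure-gradient force = Coriolis force):
V_g = (1/(fρ)) |∂P/∂n| = 7.82×10⁻³ / (8.15×10⁻⁵ × 0.733) = 131 m/s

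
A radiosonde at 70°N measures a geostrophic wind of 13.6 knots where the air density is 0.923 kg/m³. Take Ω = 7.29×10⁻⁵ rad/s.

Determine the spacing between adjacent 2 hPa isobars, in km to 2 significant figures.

Coriolis parameter at 70°N:
f = 2Ω sin φ = 2 × 7.29×10⁻⁵ × sin 70° = 1.37×10⁻⁴ s⁻¹
Wind speed in SI: 13.6 knots = 7.00 m/s
Geostrophic balance rearranged: |∂P/∂n| = f ρ V_g
|∂P/∂n| = 1.37×10⁻⁴ × 0.923 × 7.00 = 8.85×10⁻⁴ Pa/m
Isobar spacing: Δn = ΔP/|∂P/∂n| = 200 Pa / 8.85×10⁻⁴ Pa/m = 226052 m ≈ 230 km

230 km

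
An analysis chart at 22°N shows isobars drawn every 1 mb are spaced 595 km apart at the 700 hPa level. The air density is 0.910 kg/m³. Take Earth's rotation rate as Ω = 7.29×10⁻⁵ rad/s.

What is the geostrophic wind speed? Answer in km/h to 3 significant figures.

Coriolis parameter at 22°N:
f = 2Ω sin φ = 2 × 7.29×10⁻⁵ × sin 22° = 5.46×10⁻⁵ s⁻¹
Pressure gradient: |∂P/∂n| = 100 Pa / 595000 m = 1.68×10⁻⁴ Pa/m
Geostrophic balance (pressure-gradient force = Coriolis force):
V_g = (1/(fρ)) |∂P/∂n| = 1.68×10⁻⁴ / (5.46×10⁻⁵ × 0.910) = 3.38 m/s
Converting: 3.38 m/s × 3.6 = 12.2 km/h

12.2 km/h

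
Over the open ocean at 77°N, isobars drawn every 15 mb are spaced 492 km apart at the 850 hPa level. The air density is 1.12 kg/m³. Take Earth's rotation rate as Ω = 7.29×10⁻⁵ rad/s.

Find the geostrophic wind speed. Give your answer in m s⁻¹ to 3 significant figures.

19.2 m s⁻¹

Coriolis parameter at 77°N:
f = 2Ω sin φ = 2 × 7.29×10⁻⁵ × sin 77° = 1.42×10⁻⁴ s⁻¹
Pressure gradient: |∂P/∂n| = 1500 Pa / 492000 m = 3.05×10⁻³ Pa/m
Geostrophic balance (pressure-gradient force = Coriolis force):
V_g = (1/(fρ)) |∂P/∂n| = 3.05×10⁻³ / (1.42×10⁻⁴ × 1.12) = 19.2 m/s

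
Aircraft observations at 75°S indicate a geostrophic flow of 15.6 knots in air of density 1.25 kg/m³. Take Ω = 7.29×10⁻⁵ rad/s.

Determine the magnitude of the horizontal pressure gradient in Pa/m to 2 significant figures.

1.4×10⁻³ Pa/m

Coriolis parameter at 75°S:
f = 2Ω sin φ = 2 × 7.29×10⁻⁵ × sin 75° = 1.41×10⁻⁴ s⁻¹
Wind speed in SI: 15.6 knots = 8.03 m/s
Geostrophic balance rearranged: |∂P/∂n| = f ρ V_g
|∂P/∂n| = 1.41×10⁻⁴ × 1.25 × 8.03 = 1.41×10⁻³ Pa/m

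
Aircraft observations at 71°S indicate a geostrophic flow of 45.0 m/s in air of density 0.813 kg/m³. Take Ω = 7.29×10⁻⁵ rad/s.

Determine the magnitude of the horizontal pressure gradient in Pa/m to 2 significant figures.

Coriolis parameter at 71°S:
f = 2Ω sin φ = 2 × 7.29×10⁻⁵ × sin 71° = 1.38×10⁻⁴ s⁻¹
Geostrophic balance rearranged: |∂P/∂n| = f ρ V_g
|∂P/∂n| = 1.38×10⁻⁴ × 0.813 × 45.0 = 5.04×10⁻³ Pa/m

5.0×10⁻³ Pa/m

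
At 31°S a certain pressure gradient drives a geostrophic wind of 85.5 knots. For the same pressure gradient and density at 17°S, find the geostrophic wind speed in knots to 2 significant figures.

150 knots

With the same pressure gradient and density, V_g ∝ 1/f ∝ 1/sin φ.
V₂ = V₁ · sin φ₁ / sin φ₂ = 85.5 × sin 31° / sin 17°
V₂ = 85.5 × 0.5150/0.2924 = 150 knots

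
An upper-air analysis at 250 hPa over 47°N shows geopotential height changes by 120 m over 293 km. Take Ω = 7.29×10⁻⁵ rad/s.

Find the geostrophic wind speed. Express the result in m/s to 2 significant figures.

38 m/s

Coriolis parameter at 47°N:
f = 2Ω sin φ = 2 × 7.29×10⁻⁵ × sin 47° = 1.07×10⁻⁴ s⁻¹
Height gradient: |∂Z/∂n| = 120 m / 293000 m = 4.10×10⁻⁴
On a pressure surface, geostrophic balance gives V_g = (g/f)|∂Z/∂n|:
V_g = 9.81 × 4.10×10⁻⁴ / 1.07×10⁻⁴ = 37.7 m/s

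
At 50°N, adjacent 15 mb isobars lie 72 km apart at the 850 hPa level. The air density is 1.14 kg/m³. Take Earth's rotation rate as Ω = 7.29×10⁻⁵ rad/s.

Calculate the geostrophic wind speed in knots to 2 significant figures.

Coriolis parameter at 50°N:
f = 2Ω sin φ = 2 × 7.29×10⁻⁵ × sin 50° = 1.12×10⁻⁴ s⁻¹
Pressure gradient: |∂P/∂n| = 1500 Pa / 72000 m = 2.08×10⁻² Pa/m
Geostrophic balance (pressure-gradient force = Coriolis force):
V_g = (1/(fρ)) |∂P/∂n| = 2.08×10⁻² / (1.12×10⁻⁴ × 1.14) = 164 m/s
Converting: 164 m/s × 1.944 = 320 knots

320 knots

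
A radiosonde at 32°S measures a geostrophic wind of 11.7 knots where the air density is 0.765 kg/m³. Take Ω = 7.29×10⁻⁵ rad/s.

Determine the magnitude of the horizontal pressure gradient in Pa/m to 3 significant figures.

Coriolis parameter at 32°S:
f = 2Ω sin φ = 2 × 7.29×10⁻⁵ × sin 32° = 7.73×10⁻⁵ s⁻¹
Wind speed in SI: 11.7 knots = 6.02 m/s
Geostrophic balance rearranged: |∂P/∂n| = f ρ V_g
|∂P/∂n| = 7.73×10⁻⁵ × 0.765 × 6.02 = 3.56×10⁻⁴ Pa/m

3.56×10⁻⁴ Pa/m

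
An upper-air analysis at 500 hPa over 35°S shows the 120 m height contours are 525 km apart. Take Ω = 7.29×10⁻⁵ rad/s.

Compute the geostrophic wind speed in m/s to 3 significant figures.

Coriolis parameter at 35°S:
f = 2Ω sin φ = 2 × 7.29×10⁻⁵ × sin 35° = 8.36×10⁻⁵ s⁻¹
Height gradient: |∂Z/∂n| = 120 m / 525000 m = 2.29×10⁻⁴
On a pressure surface, geostrophic balance gives V_g = (g/f)|∂Z/∂n|:
V_g = 9.81 × 2.29×10⁻⁴ / 8.36×10⁻⁵ = 26.8 m/s

26.8 m/s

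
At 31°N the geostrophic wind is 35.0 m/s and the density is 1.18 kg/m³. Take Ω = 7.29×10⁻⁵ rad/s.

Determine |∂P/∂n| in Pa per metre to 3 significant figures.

Coriolis parameter at 31°N:
f = 2Ω sin φ = 2 × 7.29×10⁻⁵ × sin 31° = 7.51×10⁻⁵ s⁻¹
Geostrophic balance rearranged: |∂P/∂n| = f ρ V_g
|∂P/∂n| = 7.51×10⁻⁵ × 1.18 × 35.0 = 3.10×10⁻³ Pa/m

3.10×10⁻³ Pa/m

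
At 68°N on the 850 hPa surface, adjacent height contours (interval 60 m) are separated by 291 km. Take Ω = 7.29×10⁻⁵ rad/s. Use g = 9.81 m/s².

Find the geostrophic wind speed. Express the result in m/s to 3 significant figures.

Coriolis parameter at 68°N:
f = 2Ω sin φ = 2 × 7.29×10⁻⁵ × sin 68° = 1.35×10⁻⁴ s⁻¹
Height gradient: |∂Z/∂n| = 60 m / 291000 m = 2.06×10⁻⁴
On a pressure surface, geostrophic balance gives V_g = (g/f)|∂Z/∂n|:
V_g = 9.81 × 2.06×10⁻⁴ / 1.35×10⁻⁴ = 15.0 m/s

15.0 m/s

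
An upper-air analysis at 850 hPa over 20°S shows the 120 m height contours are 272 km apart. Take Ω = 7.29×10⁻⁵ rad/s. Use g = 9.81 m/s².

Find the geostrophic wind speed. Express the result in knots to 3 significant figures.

Coriolis parameter at 20°S:
f = 2Ω sin φ = 2 × 7.29×10⁻⁵ × sin 20° = 4.99×10⁻⁵ s⁻¹
Height gradient: |∂Z/∂n| = 120 m / 272000 m = 4.41×10⁻⁴
On a pressure surface, geostrophic balance gives V_g = (g/f)|∂Z/∂n|:
V_g = 9.81 × 4.41×10⁻⁴ / 4.99×10⁻⁵ = 86.8 m/s
Converting: 86.8 m/s × 1.944 = 169 knots

169 knots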